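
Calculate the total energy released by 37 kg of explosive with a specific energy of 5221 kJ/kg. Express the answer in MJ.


193.177 MJ

Energy = mass * specific_energy / 1000
= 37 * 5221 / 1000
= 193177 / 1000
= 193.177 MJ


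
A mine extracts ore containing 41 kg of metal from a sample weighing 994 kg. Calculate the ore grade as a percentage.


Ore grade = (metal mass / ore mass) * 100
= (41 / 994) * 100
= 0.04124748491 * 100
= 4.1247%

4.1247%


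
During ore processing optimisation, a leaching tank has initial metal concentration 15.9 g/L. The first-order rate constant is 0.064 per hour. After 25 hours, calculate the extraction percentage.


79.8103%

Compute the exponent:
-k * t = -0.064 * 25 = -1.6
Remaining concentration:
C = 15.9 * exp(-1.6)
= 15.9 * 0.201896518
= 3.210154636 g/L
Extracted = 15.9 - 3.210154636 = 12.68984536 g/L
Extraction % = 12.68984536 / 15.9 * 100
= 79.8103%


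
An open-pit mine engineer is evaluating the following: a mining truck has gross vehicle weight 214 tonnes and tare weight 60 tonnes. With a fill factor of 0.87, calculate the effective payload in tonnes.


133.98 tonnes

Maximum payload = gross - tare
= 214 - 60 = 154 tonnes
Effective payload = max payload * fill factor
= 154 * 0.87
= 133.98 tonnes


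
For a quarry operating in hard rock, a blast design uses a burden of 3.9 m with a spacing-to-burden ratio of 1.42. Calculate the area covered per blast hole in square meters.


21.5982 m^2

First, find the spacing:
Spacing = burden * ratio = 3.9 * 1.42
= 5.538 m
Then, calculate the area:
Area = burden * spacing = 3.9 * 5.538
= 21.5982 m^2


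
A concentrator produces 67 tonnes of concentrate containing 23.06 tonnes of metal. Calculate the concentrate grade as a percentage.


34.4179%

Grade = (metal in concentrate / concentrate mass) * 100
= (23.06 / 67) * 100
= 0.3441791045 * 100
= 34.4179%


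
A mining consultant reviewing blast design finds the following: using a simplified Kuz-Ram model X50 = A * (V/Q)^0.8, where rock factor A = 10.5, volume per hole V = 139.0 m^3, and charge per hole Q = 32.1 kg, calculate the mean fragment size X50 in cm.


33.9154 cm

Compute V/Q:
V/Q = 139.0 / 32.1 = 4.330218069
Raise to the power 0.8:
(V/Q)^0.8 = 4.330218069^0.8 = 3.230039358
Multiply by A:
X50 = 10.5 * 3.230039358
= 33.9154 cm


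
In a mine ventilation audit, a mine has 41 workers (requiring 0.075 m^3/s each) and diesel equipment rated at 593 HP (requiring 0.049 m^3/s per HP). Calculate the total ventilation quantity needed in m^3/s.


Airflow for workers:
Q_people = 41 * 0.075 = 3.075 m^3/s
Airflow for diesel equipment:
Q_diesel = 593 * 0.049 = 29.057 m^3/s
Total ventilation:
Q_total = 3.075 + 29.057
= 32.132 m^3/s

32.132 m^3/s


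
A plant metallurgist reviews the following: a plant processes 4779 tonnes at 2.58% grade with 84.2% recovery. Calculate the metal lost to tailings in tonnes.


19.4811 tonnes

Total metal in feed:
= 4779 * 2.58 / 100 = 123.2982 tonnes
Metal recovered:
= 123.2982 * 84.2 / 100 = 103.8170844 tonnes
Metal lost to tailings:
= 123.2982 - 103.8170844
= 19.4811 tonnes


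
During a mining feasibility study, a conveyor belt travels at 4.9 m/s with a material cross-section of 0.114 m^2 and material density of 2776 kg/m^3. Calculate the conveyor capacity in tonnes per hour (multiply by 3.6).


5582.425 t/h

Volumetric flow = speed * area
= 4.9 * 0.114 = 0.5586 m^3/s
Mass flow = volumetric * density
= 0.5586 * 2776 = 1550.6736 kg/s
Convert to t/h: multiply by 3.6
Capacity = 1550.6736 * 3.6
= 5582.425 t/h


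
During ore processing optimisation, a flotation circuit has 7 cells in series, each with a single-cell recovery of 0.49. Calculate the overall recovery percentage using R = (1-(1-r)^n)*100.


99.1026%

Complement of single-cell recovery:
1 - r = 1 - 0.49 = 0.51
Raise to power n:
(1 - r)^7 = 0.51^7 = 0.008974106779
Overall recovery:
R = (1 - 0.008974106779) * 100
= 99.1026%


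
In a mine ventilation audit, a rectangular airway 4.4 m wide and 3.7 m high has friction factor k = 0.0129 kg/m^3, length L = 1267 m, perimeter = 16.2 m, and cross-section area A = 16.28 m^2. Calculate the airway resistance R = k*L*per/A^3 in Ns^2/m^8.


0.0614 Ns^2/m^8

Compute the numerator:
k * L * per = 0.0129 * 1267 * 16.2
= 264.77766
Compute the denominator:
A^3 = 16.28^3 = 4314.825152
Resistance:
R = 264.77766 / 4314.825152
= 0.0614 Ns^2/m^8


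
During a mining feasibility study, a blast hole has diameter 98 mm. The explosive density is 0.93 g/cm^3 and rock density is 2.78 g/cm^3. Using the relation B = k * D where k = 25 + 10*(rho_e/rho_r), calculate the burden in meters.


First, compute k:
rho_e / rho_r = 0.93 / 2.78 = 0.3345323741
k = 25 + 10 * 0.3345323741 = 28.34532374
Then, compute burden:
B = k * D / 1000 = 28.34532374 * 98 / 1000
= 2777.841727 / 1000
= 2.7778 m

2.7778 m


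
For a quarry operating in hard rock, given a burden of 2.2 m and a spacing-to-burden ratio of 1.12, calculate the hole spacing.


2.464 m

Spacing = burden * ratio
= 2.2 * 1.12
= 2.464 m


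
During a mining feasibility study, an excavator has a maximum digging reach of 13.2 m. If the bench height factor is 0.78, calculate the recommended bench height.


Bench height = reach * factor
= 13.2 * 0.78
= 10.296 m

10.296 m


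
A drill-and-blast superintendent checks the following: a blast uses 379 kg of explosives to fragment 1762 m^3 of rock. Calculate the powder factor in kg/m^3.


0.2151 kg/m^3

Powder factor = explosive mass / rock volume
= 379 / 1762
= 0.2151 kg/m^3


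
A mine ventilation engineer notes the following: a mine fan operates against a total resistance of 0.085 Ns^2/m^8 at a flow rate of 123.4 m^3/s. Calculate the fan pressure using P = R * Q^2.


Compute Q^2:
Q^2 = 123.4^2 = 15227.56
Compute pressure:
P = R * Q^2 = 0.085 * 15227.56
= 1294.3426 Pa

1294.3426 Pa


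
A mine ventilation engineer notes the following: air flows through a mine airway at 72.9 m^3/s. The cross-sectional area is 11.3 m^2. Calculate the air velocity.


Velocity = flow rate / cross-sectional area
= 72.9 / 11.3
= 6.4513 m/s

6.4513 m/s


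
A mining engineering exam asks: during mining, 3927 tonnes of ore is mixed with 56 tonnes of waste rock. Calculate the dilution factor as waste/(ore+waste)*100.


Total material = ore + waste
= 3927 + 56 = 3983 tonnes
Dilution = waste / total * 100
= 56 / 3983 * 100
= 0.01405975395 * 100
= 1.406%

1.406%


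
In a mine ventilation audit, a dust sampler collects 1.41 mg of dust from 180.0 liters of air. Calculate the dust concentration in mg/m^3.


Convert liters to m^3: 1 m^3 = 1000 L
Concentration = mass / volume * 1000
= 1.41 / 180.0 * 1000
= 0.007833333333 * 1000
= 7.8333 mg/m^3

7.8333 mg/m^3


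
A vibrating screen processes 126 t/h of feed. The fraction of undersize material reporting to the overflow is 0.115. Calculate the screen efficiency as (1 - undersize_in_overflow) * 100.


88.5%

Screen efficiency = (1 - fraction of undersize in overflow) * 100
= (1 - 0.115) * 100
= 0.885 * 100
= 88.5%


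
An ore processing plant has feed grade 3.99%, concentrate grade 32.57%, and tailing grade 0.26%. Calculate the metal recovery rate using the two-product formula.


94.236%

Using the two-product formula:
R = 100 * c * (f - t) / (f * (c - t))
Numerator = 100 * 32.57 * (3.99 - 0.26)
= 100 * 32.57 * 3.73
= 12148.61
Denominator = 3.99 * (32.57 - 0.26)
= 3.99 * 32.31
= 128.9169
R = 12148.61 / 128.9169
= 94.236%


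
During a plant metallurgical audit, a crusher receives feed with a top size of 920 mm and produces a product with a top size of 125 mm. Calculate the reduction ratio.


7.36

Reduction ratio = feed size / product size
= 920 / 125
= 7.36


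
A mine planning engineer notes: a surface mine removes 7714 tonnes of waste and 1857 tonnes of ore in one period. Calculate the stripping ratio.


Stripping ratio = waste tonnage / ore tonnage
= 7714 / 1857
= 4.154

4.154


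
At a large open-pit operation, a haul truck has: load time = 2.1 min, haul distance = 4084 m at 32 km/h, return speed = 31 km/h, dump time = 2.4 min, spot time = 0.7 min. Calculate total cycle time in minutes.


20.762 min

Convert haul speed to m/min: 32 * 1000/60 = 533.3333333 m/min
Haul time = 4084 / 533.3333333 = 7.6575 min
Convert return speed to m/min: 31 * 1000/60 = 516.6666667 m/min
Return time = 4084 / 516.6666667 = 7.904516129 min
Total cycle time:
= 2.1 + 7.6575 + 2.4 + 7.904516129 + 0.7
= 20.762 min


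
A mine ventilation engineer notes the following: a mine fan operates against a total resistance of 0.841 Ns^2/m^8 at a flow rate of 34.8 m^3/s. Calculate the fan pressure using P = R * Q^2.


Compute Q^2:
Q^2 = 34.8^2 = 1211.04
Compute pressure:
P = R * Q^2 = 0.841 * 1211.04
= 1018.4846 Pa

1018.4846 Pa


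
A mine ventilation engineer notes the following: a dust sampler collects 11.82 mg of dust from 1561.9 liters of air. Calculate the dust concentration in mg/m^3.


7.5677 mg/m^3

Convert liters to m^3: 1 m^3 = 1000 L
Concentration = mass / volume * 1000
= 11.82 / 1561.9 * 1000
= 0.007567705999 * 1000
= 7.5677 mg/m^3


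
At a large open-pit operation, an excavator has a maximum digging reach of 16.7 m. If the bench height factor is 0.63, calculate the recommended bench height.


10.521 m

Bench height = reach * factor
= 16.7 * 0.63
= 10.521 m


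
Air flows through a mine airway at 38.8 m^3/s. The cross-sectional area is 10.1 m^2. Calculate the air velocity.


3.8416 m/s

Velocity = flow rate / cross-sectional area
= 38.8 / 10.1
= 3.8416 m/s


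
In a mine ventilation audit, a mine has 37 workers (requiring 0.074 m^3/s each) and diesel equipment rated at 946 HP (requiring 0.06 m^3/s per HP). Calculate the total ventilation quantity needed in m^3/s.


59.498 m^3/s

Airflow for workers:
Q_people = 37 * 0.074 = 2.738 m^3/s
Airflow for diesel equipment:
Q_diesel = 946 * 0.06 = 56.76 m^3/s
Total ventilation:
Q_total = 2.738 + 56.76
= 59.498 m^3/s


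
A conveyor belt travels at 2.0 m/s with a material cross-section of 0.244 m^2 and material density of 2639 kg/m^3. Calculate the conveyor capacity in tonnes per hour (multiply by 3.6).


Volumetric flow = speed * area
= 2.0 * 0.244 = 0.488 m^3/s
Mass flow = volumetric * density
= 0.488 * 2639 = 1287.832 kg/s
Convert to t/h: multiply by 3.6
Capacity = 1287.832 * 3.6
= 4636.1952 t/h

4636.1952 t/h


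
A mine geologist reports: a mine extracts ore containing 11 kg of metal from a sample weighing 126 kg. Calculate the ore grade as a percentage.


8.7302%

Ore grade = (metal mass / ore mass) * 100
= (11 / 126) * 100
= 0.0873015873 * 100
= 8.7302%


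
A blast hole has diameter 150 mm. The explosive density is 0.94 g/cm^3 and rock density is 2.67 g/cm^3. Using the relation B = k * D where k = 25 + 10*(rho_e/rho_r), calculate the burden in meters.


4.2781 m

First, compute k:
rho_e / rho_r = 0.94 / 2.67 = 0.3520599251
k = 25 + 10 * 0.3520599251 = 28.52059925
Then, compute burden:
B = k * D / 1000 = 28.52059925 * 150 / 1000
= 4278.089888 / 1000
= 4.2781 m


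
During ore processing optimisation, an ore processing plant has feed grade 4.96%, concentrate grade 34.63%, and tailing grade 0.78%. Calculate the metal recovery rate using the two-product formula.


Using the two-product formula:
R = 100 * c * (f - t) / (f * (c - t))
Numerator = 100 * 34.63 * (4.96 - 0.78)
= 100 * 34.63 * 4.18
= 14475.34
Denominator = 4.96 * (34.63 - 0.78)
= 4.96 * 33.85
= 167.896
R = 14475.34 / 167.896
= 86.2161%

86.2161%


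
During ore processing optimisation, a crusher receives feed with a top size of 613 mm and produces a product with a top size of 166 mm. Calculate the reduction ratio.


3.6928

Reduction ratio = feed size / product size
= 613 / 166
= 3.6928


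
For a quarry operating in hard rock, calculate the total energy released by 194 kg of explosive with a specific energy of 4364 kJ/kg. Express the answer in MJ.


846.616 MJ

Energy = mass * specific_energy / 1000
= 194 * 4364 / 1000
= 846616 / 1000
= 846.616 MJ


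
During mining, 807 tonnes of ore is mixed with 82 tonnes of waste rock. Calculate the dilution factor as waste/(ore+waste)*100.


Total material = ore + waste
= 807 + 82 = 889 tonnes
Dilution = waste / total * 100
= 82 / 889 * 100
= 0.09223847019 * 100
= 9.2238%

9.2238%


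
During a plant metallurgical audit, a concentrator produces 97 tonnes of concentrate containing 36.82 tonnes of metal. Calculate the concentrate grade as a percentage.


Grade = (metal in concentrate / concentrate mass) * 100
= (36.82 / 97) * 100
= 0.3795876289 * 100
= 37.9588%

37.9588%


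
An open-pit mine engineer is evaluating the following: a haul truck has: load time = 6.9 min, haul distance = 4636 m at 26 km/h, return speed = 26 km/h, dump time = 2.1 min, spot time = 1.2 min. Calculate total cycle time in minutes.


Convert haul speed to m/min: 26 * 1000/60 = 433.3333333 m/min
Haul time = 4636 / 433.3333333 = 10.69846154 min
Convert return speed to m/min: 26 * 1000/60 = 433.3333333 m/min
Return time = 4636 / 433.3333333 = 10.69846154 min
Total cycle time:
= 6.9 + 10.69846154 + 2.1 + 10.69846154 + 1.2
= 31.5969 min

31.5969 min


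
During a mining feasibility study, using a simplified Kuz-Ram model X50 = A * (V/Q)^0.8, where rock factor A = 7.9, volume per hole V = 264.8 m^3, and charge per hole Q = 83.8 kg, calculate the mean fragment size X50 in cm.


19.832 cm

Compute V/Q:
V/Q = 264.8 / 83.8 = 3.159904535
Raise to the power 0.8:
(V/Q)^0.8 = 3.159904535^0.8 = 2.510378286
Multiply by A:
X50 = 7.9 * 2.510378286
= 19.832 cm


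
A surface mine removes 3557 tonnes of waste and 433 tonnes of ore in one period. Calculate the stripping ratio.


8.2148

Stripping ratio = waste tonnage / ore tonnage
= 3557 / 433
= 8.2148


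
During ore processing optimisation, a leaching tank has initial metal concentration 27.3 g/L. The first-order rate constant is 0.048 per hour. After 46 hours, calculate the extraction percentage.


89.008%

Compute the exponent:
-k * t = -0.048 * 46 = -2.208
Remaining concentration:
C = 27.3 * exp(-2.208)
= 27.3 * 0.1099202694
= 3.000823354 g/L
Extracted = 27.3 - 3.000823354 = 24.29917665 g/L
Extraction % = 24.29917665 / 27.3 * 100
= 89.008%


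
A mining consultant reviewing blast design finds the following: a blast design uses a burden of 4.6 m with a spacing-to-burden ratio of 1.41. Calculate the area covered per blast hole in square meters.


29.8356 m^2

First, find the spacing:
Spacing = burden * ratio = 4.6 * 1.41
= 6.486 m
Then, calculate the area:
Area = burden * spacing = 4.6 * 6.486
= 29.8356 m^2


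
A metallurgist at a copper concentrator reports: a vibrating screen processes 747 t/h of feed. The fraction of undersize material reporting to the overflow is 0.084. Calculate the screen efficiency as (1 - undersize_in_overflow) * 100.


Screen efficiency = (1 - fraction of undersize in overflow) * 100
= (1 - 0.084) * 100
= 0.916 * 100
= 91.6%

91.6%


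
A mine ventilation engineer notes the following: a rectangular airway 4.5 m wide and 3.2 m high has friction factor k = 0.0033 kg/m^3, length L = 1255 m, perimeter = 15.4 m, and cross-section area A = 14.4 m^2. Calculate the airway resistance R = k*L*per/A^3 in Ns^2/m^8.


Compute the numerator:
k * L * per = 0.0033 * 1255 * 15.4
= 63.7791
Compute the denominator:
A^3 = 14.4^3 = 2985.984
Resistance:
R = 63.7791 / 2985.984
= 0.0214 Ns^2/m^8

0.0214 Ns^2/m^8


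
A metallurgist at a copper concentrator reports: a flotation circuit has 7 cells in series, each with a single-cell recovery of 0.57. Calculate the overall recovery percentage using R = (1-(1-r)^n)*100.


99.7282%

Complement of single-cell recovery:
1 - r = 1 - 0.57 = 0.43
Raise to power n:
(1 - r)^7 = 0.43^7 = 0.002718186111
Overall recovery:
R = (1 - 0.002718186111) * 100
= 99.7282%


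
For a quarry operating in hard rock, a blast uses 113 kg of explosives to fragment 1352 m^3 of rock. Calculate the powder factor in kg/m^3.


0.0836 kg/m^3

Powder factor = explosive mass / rock volume
= 113 / 1352
= 0.0836 kg/m^3


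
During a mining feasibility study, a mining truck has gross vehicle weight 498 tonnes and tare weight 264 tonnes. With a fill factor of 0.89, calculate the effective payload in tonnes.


208.26 tonnes

Maximum payload = gross - tare
= 498 - 264 = 234 tonnes
Effective payload = max payload * fill factor
= 234 * 0.89
= 208.26 tonnes


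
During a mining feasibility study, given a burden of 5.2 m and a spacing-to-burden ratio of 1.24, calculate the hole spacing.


Spacing = burden * ratio
= 5.2 * 1.24
= 6.448 m

6.448 m


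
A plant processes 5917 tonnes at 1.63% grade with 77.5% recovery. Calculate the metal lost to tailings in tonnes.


Total metal in feed:
= 5917 * 1.63 / 100 = 96.4471 tonnes
Metal recovered:
= 96.4471 * 77.5 / 100 = 74.7465025 tonnes
Metal lost to tailings:
= 96.4471 - 74.7465025
= 21.7006 tonnes

21.7006 tonnes


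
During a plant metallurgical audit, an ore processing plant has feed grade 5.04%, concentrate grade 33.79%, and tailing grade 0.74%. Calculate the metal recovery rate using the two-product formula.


Using the two-product formula:
R = 100 * c * (f - t) / (f * (c - t))
Numerator = 100 * 33.79 * (5.04 - 0.74)
= 100 * 33.79 * 4.3
= 14529.7
Denominator = 5.04 * (33.79 - 0.74)
= 5.04 * 33.05
= 166.572
R = 14529.7 / 166.572
= 87.2277%

87.2277%


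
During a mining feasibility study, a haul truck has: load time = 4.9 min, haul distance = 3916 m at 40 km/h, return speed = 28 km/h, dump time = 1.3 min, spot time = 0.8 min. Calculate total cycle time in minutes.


Convert haul speed to m/min: 40 * 1000/60 = 666.6666667 m/min
Haul time = 3916 / 666.6666667 = 5.874 min
Convert return speed to m/min: 28 * 1000/60 = 466.6666667 m/min
Return time = 3916 / 466.6666667 = 8.391428571 min
Total cycle time:
= 4.9 + 5.874 + 1.3 + 8.391428571 + 0.8
= 21.2654 min

21.2654 min


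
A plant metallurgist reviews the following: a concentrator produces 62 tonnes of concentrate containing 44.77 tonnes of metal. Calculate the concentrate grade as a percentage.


Grade = (metal in concentrate / concentrate mass) * 100
= (44.77 / 62) * 100
= 0.7220967742 * 100
= 72.2097%

72.2097%


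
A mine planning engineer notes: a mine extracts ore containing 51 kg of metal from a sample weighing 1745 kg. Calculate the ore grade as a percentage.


2.9226%

Ore grade = (metal mass / ore mass) * 100
= (51 / 1745) * 100
= 0.02922636103 * 100
= 2.9226%


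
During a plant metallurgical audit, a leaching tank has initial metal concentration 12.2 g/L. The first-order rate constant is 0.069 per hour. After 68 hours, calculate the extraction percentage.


99.0832%

Compute the exponent:
-k * t = -0.069 * 68 = -4.692
Remaining concentration:
C = 12.2 * exp(-4.692)
= 12.2 * 0.009168331145
= 0.11185364 g/L
Extracted = 12.2 - 0.11185364 = 12.08814636 g/L
Extraction % = 12.08814636 / 12.2 * 100
= 99.0832%


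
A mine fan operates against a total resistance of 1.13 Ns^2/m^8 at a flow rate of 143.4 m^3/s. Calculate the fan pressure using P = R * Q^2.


Compute Q^2:
Q^2 = 143.4^2 = 20563.56
Compute pressure:
P = R * Q^2 = 1.13 * 20563.56
= 23236.8228 Pa

23236.8228 Pa


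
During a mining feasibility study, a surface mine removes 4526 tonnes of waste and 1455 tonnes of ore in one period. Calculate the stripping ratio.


3.1107

Stripping ratio = waste tonnage / ore tonnage
= 4526 / 1455
= 3.1107


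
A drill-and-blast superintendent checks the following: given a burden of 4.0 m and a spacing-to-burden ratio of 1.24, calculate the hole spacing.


Spacing = burden * ratio
= 4.0 * 1.24
= 4.96 m

4.96 m


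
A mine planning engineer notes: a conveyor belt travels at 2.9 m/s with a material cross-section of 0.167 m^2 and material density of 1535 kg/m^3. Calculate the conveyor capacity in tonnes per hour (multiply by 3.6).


Volumetric flow = speed * area
= 2.9 * 0.167 = 0.4843 m^3/s
Mass flow = volumetric * density
= 0.4843 * 1535 = 743.4005 kg/s
Convert to t/h: multiply by 3.6
Capacity = 743.4005 * 3.6
= 2676.2418 t/h

2676.2418 t/h


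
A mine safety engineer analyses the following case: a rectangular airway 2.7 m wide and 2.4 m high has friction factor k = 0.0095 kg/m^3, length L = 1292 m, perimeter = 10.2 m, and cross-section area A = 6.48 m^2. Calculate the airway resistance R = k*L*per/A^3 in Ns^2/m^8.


0.4601 Ns^2/m^8

Compute the numerator:
k * L * per = 0.0095 * 1292 * 10.2
= 125.1948
Compute the denominator:
A^3 = 6.48^3 = 272.097792
Resistance:
R = 125.1948 / 272.097792
= 0.4601 Ns^2/m^8


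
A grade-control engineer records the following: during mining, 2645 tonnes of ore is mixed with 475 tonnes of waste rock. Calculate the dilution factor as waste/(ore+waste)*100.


15.2244%

Total material = ore + waste
= 2645 + 475 = 3120 tonnes
Dilution = waste / total * 100
= 475 / 3120 * 100
= 0.1522435897 * 100
= 15.2244%


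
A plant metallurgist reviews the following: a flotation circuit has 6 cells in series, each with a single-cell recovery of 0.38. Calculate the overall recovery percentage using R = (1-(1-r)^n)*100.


Complement of single-cell recovery:
1 - r = 1 - 0.38 = 0.62
Raise to power n:
(1 - r)^6 = 0.62^6 = 0.05680023558
Overall recovery:
R = (1 - 0.05680023558) * 100
= 94.32%

94.32%


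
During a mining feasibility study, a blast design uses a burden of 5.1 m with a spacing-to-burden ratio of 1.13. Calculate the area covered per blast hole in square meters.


First, find the spacing:
Spacing = burden * ratio = 5.1 * 1.13
= 5.763 m
Then, calculate the area:
Area = burden * spacing = 5.1 * 5.763
= 29.3913 m^2

29.3913 m^2


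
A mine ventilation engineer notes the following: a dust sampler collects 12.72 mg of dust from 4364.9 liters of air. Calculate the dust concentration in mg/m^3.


Convert liters to m^3: 1 m^3 = 1000 L
Concentration = mass / volume * 1000
= 12.72 / 4364.9 * 1000
= 0.002914156109 * 1000
= 2.9142 mg/m^3

2.9142 mg/m^3


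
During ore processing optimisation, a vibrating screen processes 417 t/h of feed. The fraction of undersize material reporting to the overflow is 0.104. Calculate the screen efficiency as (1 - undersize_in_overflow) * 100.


89.6%

Screen efficiency = (1 - fraction of undersize in overflow) * 100
= (1 - 0.104) * 100
= 0.896 * 100
= 89.6%


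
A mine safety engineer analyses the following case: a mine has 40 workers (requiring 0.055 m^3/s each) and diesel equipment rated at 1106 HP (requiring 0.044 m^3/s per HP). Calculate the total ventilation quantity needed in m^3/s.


50.864 m^3/s

Airflow for workers:
Q_people = 40 * 0.055 = 2.2 m^3/s
Airflow for diesel equipment:
Q_diesel = 1106 * 0.044 = 48.664 m^3/s
Total ventilation:
Q_total = 2.2 + 48.664
= 50.864 m^3/s


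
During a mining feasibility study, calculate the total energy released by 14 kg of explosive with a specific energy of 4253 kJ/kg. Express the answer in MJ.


59.542 MJ

Energy = mass * specific_energy / 1000
= 14 * 4253 / 1000
= 59542 / 1000
= 59.542 MJ


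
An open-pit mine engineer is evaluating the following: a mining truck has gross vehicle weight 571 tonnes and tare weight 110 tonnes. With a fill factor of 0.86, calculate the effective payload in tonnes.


396.46 tonnes

Maximum payload = gross - tare
= 571 - 110 = 461 tonnes
Effective payload = max payload * fill factor
= 461 * 0.86
= 396.46 tonnes


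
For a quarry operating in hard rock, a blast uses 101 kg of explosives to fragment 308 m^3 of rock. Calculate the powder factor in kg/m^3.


0.3279 kg/m^3

Powder factor = explosive mass / rock volume
= 101 / 308
= 0.3279 kg/m^3


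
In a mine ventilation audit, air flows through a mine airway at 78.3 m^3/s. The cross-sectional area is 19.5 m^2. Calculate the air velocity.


4.0154 m/s

Velocity = flow rate / cross-sectional area
= 78.3 / 19.5
= 4.0154 m/s


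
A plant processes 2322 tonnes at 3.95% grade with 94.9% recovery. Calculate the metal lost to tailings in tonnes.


Total metal in feed:
= 2322 * 3.95 / 100 = 91.719 tonnes
Metal recovered:
= 91.719 * 94.9 / 100 = 87.041331 tonnes
Metal lost to tailings:
= 91.719 - 87.041331
= 4.6777 tonnes

4.6777 tonnes


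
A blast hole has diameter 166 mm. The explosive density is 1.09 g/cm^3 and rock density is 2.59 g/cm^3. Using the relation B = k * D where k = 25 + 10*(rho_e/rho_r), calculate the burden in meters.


4.8486 m

First, compute k:
rho_e / rho_r = 1.09 / 2.59 = 0.4208494208
k = 25 + 10 * 0.4208494208 = 29.20849421
Then, compute burden:
B = k * D / 1000 = 29.20849421 * 166 / 1000
= 4848.610039 / 1000
= 4.8486 m


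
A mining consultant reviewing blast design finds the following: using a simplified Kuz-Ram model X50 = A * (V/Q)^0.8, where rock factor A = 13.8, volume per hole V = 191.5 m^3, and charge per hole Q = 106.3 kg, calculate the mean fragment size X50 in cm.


Compute V/Q:
V/Q = 191.5 / 106.3 = 1.801505174
Raise to the power 0.8:
(V/Q)^0.8 = 1.801505174^0.8 = 1.601431663
Multiply by A:
X50 = 13.8 * 1.601431663
= 22.0998 cm

22.0998 cm


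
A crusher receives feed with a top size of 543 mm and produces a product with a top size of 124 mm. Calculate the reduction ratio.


Reduction ratio = feed size / product size
= 543 / 124
= 4.379

4.379


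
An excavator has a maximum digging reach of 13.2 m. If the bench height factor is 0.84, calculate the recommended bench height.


Bench height = reach * factor
= 13.2 * 0.84
= 11.088 m

11.088 m


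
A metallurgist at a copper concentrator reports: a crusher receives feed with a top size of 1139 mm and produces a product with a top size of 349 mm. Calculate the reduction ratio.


3.2636

Reduction ratio = feed size / product size
= 1139 / 349
= 3.2636


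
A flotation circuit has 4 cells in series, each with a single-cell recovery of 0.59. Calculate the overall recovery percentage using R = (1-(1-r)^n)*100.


97.1742%

Complement of single-cell recovery:
1 - r = 1 - 0.59 = 0.41
Raise to power n:
(1 - r)^4 = 0.41^4 = 0.02825761
Overall recovery:
R = (1 - 0.02825761) * 100
= 97.1742%


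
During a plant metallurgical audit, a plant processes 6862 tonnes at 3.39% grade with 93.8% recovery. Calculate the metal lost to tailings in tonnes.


14.4226 tonnes

Total metal in feed:
= 6862 * 3.39 / 100 = 232.6218 tonnes
Metal recovered:
= 232.6218 * 93.8 / 100 = 218.1992484 tonnes
Metal lost to tailings:
= 232.6218 - 218.1992484
= 14.4226 tonnes


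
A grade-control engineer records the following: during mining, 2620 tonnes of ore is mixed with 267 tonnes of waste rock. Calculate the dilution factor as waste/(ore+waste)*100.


Total material = ore + waste
= 2620 + 267 = 2887 tonnes
Dilution = waste / total * 100
= 267 / 2887 * 100
= 0.09248354693 * 100
= 9.2484%

9.2484%


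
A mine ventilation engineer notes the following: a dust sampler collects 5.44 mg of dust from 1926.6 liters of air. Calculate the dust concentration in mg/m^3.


2.8236 mg/m^3

Convert liters to m^3: 1 m^3 = 1000 L
Concentration = mass / volume * 1000
= 5.44 / 1926.6 * 1000
= 0.002823627115 * 1000
= 2.8236 mg/m^3


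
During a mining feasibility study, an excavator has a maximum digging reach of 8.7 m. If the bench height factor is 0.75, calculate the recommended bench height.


6.525 m

Bench height = reach * factor
= 8.7 * 0.75
= 6.525 m


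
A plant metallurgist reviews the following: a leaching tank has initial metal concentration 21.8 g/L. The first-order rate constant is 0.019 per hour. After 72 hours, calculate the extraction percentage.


Compute the exponent:
-k * t = -0.019 * 72 = -1.368
Remaining concentration:
C = 21.8 * exp(-1.368)
= 21.8 * 0.254615682
= 5.550621868 g/L
Extracted = 21.8 - 5.550621868 = 16.24937813 g/L
Extraction % = 16.24937813 / 21.8 * 100
= 74.5384%

74.5384%


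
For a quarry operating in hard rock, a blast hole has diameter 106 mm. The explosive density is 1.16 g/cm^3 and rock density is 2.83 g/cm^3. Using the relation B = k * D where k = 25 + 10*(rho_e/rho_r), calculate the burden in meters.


First, compute k:
rho_e / rho_r = 1.16 / 2.83 = 0.4098939929
k = 25 + 10 * 0.4098939929 = 29.09893993
Then, compute burden:
B = k * D / 1000 = 29.09893993 * 106 / 1000
= 3084.487633 / 1000
= 3.0845 m

3.0845 m


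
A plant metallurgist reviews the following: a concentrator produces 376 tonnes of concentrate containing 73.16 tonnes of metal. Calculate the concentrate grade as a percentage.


19.4574%

Grade = (metal in concentrate / concentrate mass) * 100
= (73.16 / 376) * 100
= 0.1945744681 * 100
= 19.4574%


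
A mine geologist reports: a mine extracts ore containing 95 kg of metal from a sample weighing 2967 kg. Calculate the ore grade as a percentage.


Ore grade = (metal mass / ore mass) * 100
= (95 / 2967) * 100
= 0.03201887428 * 100
= 3.2019%

3.2019%


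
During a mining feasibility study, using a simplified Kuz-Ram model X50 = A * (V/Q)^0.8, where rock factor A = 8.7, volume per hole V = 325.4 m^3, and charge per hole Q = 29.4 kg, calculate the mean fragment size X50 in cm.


59.5354 cm

Compute V/Q:
V/Q = 325.4 / 29.4 = 11.06802721
Raise to the power 0.8:
(V/Q)^0.8 = 11.06802721^0.8 = 6.843151809
Multiply by A:
X50 = 8.7 * 6.843151809
= 59.5354 cm


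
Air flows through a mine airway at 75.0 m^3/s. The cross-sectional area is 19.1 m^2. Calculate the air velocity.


3.9267 m/s

Velocity = flow rate / cross-sectional area
= 75.0 / 19.1
= 3.9267 m/s


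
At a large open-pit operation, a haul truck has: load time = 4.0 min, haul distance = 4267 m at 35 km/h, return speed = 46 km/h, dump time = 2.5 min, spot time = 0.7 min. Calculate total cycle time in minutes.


20.0805 min

Convert haul speed to m/min: 35 * 1000/60 = 583.3333333 m/min
Haul time = 4267 / 583.3333333 = 7.314857143 min
Convert return speed to m/min: 46 * 1000/60 = 766.6666667 m/min
Return time = 4267 / 766.6666667 = 5.565652174 min
Total cycle time:
= 4.0 + 7.314857143 + 2.5 + 5.565652174 + 0.7
= 20.0805 min


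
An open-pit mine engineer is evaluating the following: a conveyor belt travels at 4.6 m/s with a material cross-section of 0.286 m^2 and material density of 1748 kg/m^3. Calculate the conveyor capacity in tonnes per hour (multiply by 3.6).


Volumetric flow = speed * area
= 4.6 * 0.286 = 1.3156 m^3/s
Mass flow = volumetric * density
= 1.3156 * 1748 = 2299.6688 kg/s
Convert to t/h: multiply by 3.6
Capacity = 2299.6688 * 3.6
= 8278.8077 t/h

8278.8077 t/h


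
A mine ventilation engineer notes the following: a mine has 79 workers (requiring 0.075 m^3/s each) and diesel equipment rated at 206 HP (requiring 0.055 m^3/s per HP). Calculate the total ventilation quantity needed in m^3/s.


17.255 m^3/s

Airflow for workers:
Q_people = 79 * 0.075 = 5.925 m^3/s
Airflow for diesel equipment:
Q_diesel = 206 * 0.055 = 11.33 m^3/s
Total ventilation:
Q_total = 5.925 + 11.33
= 17.255 m^3/s


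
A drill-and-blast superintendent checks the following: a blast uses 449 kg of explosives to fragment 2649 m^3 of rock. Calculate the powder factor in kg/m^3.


Powder factor = explosive mass / rock volume
= 449 / 2649
= 0.1695 kg/m^3

0.1695 kg/m^3


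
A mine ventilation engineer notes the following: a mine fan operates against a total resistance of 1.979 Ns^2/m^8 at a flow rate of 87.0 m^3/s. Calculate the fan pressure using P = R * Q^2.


Compute Q^2:
Q^2 = 87.0^2 = 7569.0
Compute pressure:
P = R * Q^2 = 1.979 * 7569.0
= 14979.051 Pa

14979.051 Pa


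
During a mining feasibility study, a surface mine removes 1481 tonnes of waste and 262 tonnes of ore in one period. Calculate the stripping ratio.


5.6527

Stripping ratio = waste tonnage / ore tonnage
= 1481 / 262
= 5.6527


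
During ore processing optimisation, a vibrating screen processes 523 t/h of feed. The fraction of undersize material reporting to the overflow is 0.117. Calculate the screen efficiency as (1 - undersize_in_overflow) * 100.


88.3%

Screen efficiency = (1 - fraction of undersize in overflow) * 100
= (1 - 0.117) * 100
= 0.883 * 100
= 88.3%


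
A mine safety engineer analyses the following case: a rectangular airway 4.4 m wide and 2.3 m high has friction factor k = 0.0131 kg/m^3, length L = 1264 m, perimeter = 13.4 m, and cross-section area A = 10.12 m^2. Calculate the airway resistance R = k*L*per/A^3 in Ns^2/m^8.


0.2141 Ns^2/m^8

Compute the numerator:
k * L * per = 0.0131 * 1264 * 13.4
= 221.88256
Compute the denominator:
A^3 = 10.12^3 = 1036.433728
Resistance:
R = 221.88256 / 1036.433728
= 0.2141 Ns^2/m^8


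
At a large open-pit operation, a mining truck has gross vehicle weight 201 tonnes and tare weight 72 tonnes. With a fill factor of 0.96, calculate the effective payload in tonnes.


Maximum payload = gross - tare
= 201 - 72 = 129 tonnes
Effective payload = max payload * fill factor
= 129 * 0.96
= 123.84 tonnes

123.84 tonnes


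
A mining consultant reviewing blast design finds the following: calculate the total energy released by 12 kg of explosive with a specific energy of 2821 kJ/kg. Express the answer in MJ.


33.852 MJ

Energy = mass * specific_energy / 1000
= 12 * 2821 / 1000
= 33852 / 1000
= 33.852 MJ


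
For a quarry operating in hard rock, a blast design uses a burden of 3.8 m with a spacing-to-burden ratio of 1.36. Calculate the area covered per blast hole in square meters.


First, find the spacing:
Spacing = burden * ratio = 3.8 * 1.36
= 5.168 m
Then, calculate the area:
Area = burden * spacing = 3.8 * 5.168
= 19.6384 m^2

19.6384 m^2


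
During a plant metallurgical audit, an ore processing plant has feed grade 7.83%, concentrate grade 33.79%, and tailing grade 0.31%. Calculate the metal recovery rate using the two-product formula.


96.9301%

Using the two-product formula:
R = 100 * c * (f - t) / (f * (c - t))
Numerator = 100 * 33.79 * (7.83 - 0.31)
= 100 * 33.79 * 7.52
= 25410.08
Denominator = 7.83 * (33.79 - 0.31)
= 7.83 * 33.48
= 262.1484
R = 25410.08 / 262.1484
= 96.9301%


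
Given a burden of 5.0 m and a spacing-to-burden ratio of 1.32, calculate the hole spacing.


6.6 m

Spacing = burden * ratio
= 5.0 * 1.32
= 6.6 m


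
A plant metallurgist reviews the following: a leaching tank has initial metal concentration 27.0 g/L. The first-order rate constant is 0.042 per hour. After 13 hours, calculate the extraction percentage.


42.0738%

Compute the exponent:
-k * t = -0.042 * 13 = -0.546
Remaining concentration:
C = 27.0 * exp(-0.546)
= 27.0 * 0.5792622314
= 15.64008025 g/L
Extracted = 27.0 - 15.64008025 = 11.35991975 g/L
Extraction % = 11.35991975 / 27.0 * 100
= 42.0738%


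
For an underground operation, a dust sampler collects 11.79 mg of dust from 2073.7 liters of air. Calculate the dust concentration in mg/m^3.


Convert liters to m^3: 1 m^3 = 1000 L
Concentration = mass / volume * 1000
= 11.79 / 2073.7 * 1000
= 0.005685489704 * 1000
= 5.6855 mg/m^3

5.6855 mg/m^3


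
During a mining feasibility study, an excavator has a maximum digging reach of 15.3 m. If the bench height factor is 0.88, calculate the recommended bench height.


13.464 m

Bench height = reach * factor
= 15.3 * 0.88
= 13.464 m


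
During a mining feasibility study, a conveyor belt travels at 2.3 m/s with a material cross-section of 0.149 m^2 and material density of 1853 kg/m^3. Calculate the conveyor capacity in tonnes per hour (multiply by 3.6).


Volumetric flow = speed * area
= 2.3 * 0.149 = 0.3427 m^3/s
Mass flow = volumetric * density
= 0.3427 * 1853 = 635.0231 kg/s
Convert to t/h: multiply by 3.6
Capacity = 635.0231 * 3.6
= 2286.0832 t/h

2286.0832 t/h


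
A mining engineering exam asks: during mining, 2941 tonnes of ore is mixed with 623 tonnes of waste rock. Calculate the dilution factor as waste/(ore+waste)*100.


17.4804%

Total material = ore + waste
= 2941 + 623 = 3564 tonnes
Dilution = waste / total * 100
= 623 / 3564 * 100
= 0.1748035915 * 100
= 17.4804%


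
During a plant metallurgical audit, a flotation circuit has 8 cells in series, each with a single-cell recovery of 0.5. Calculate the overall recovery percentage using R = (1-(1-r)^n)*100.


Complement of single-cell recovery:
1 - r = 1 - 0.5 = 0.5
Raise to power n:
(1 - r)^8 = 0.5^8 = 0.00390625
Overall recovery:
R = (1 - 0.00390625) * 100
= 99.6094%

99.6094%


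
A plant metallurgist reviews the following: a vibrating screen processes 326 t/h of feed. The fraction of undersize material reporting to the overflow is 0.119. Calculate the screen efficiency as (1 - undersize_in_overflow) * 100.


Screen efficiency = (1 - fraction of undersize in overflow) * 100
= (1 - 0.119) * 100
= 0.881 * 100
= 88.1%

88.1%


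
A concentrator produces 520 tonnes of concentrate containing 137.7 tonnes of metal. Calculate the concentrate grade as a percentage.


Grade = (metal in concentrate / concentrate mass) * 100
= (137.7 / 520) * 100
= 0.2648076923 * 100
= 26.4808%

26.4808%


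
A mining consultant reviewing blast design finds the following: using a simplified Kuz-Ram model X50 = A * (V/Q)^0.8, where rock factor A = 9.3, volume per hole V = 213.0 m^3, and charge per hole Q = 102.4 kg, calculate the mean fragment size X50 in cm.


16.7089 cm

Compute V/Q:
V/Q = 213.0 / 102.4 = 2.080078125
Raise to the power 0.8:
(V/Q)^0.8 = 2.080078125^0.8 = 1.796650975
Multiply by A:
X50 = 9.3 * 1.796650975
= 16.7089 cm


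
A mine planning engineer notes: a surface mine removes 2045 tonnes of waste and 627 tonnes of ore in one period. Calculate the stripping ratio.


3.2616

Stripping ratio = waste tonnage / ore tonnage
= 2045 / 627
= 3.2616


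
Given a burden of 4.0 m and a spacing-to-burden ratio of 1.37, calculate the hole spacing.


5.48 m

Spacing = burden * ratio
= 4.0 * 1.37
= 5.48 m


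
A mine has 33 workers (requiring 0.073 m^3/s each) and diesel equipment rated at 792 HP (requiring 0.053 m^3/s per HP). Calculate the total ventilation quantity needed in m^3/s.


Airflow for workers:
Q_people = 33 * 0.073 = 2.409 m^3/s
Airflow for diesel equipment:
Q_diesel = 792 * 0.053 = 41.976 m^3/s
Total ventilation:
Q_total = 2.409 + 41.976
= 44.385 m^3/s

44.385 m^3/s


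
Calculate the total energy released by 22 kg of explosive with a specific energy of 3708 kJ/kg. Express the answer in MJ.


81.576 MJ

Energy = mass * specific_energy / 1000
= 22 * 3708 / 1000
= 81576 / 1000
= 81.576 MJ


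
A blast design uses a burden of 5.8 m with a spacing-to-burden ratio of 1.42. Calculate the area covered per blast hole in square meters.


First, find the spacing:
Spacing = burden * ratio = 5.8 * 1.42
= 8.236 m
Then, calculate the area:
Area = burden * spacing = 5.8 * 8.236
= 47.7688 m^2

47.7688 m^2


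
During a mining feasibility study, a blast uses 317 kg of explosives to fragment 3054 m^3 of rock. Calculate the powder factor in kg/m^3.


Powder factor = explosive mass / rock volume
= 317 / 3054
= 0.1038 kg/m^3

0.1038 kg/m^3


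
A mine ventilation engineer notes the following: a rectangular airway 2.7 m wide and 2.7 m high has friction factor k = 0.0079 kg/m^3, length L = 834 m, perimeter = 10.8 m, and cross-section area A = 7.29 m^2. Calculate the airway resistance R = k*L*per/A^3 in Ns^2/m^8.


Compute the numerator:
k * L * per = 0.0079 * 834 * 10.8
= 71.15688
Compute the denominator:
A^3 = 7.29^3 = 387.420489
Resistance:
R = 71.15688 / 387.420489
= 0.1837 Ns^2/m^8

0.1837 Ns^2/m^8


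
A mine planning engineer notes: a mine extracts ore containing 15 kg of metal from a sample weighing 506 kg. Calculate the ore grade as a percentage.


Ore grade = (metal mass / ore mass) * 100
= (15 / 506) * 100
= 0.02964426877 * 100
= 2.9644%

2.9644%


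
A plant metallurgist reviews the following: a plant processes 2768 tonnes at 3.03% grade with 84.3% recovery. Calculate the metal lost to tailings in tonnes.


Total metal in feed:
= 2768 * 3.03 / 100 = 83.8704 tonnes
Metal recovered:
= 83.8704 * 84.3 / 100 = 70.7027472 tonnes
Metal lost to tailings:
= 83.8704 - 70.7027472
= 13.1677 tonnes

13.1677 tonnes
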